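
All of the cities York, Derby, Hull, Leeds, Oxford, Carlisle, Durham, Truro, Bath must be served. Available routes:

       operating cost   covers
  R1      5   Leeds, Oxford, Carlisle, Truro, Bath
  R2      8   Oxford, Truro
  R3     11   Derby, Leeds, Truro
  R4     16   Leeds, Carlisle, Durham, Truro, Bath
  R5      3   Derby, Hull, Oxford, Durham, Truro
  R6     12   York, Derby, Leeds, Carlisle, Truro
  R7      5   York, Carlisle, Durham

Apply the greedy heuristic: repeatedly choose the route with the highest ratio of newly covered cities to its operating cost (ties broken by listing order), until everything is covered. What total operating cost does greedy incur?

13

Pick 1: R5 adds 5 new (Derby, Hull, Oxford, Durham, Truro) at operating cost 3 (ratio 5/3).
Pick 2: R1 adds 3 new (Leeds, Carlisle, Bath) at operating cost 5 (ratio 3/5).
Pick 3: R7 adds 1 new (York) at operating cost 5 (ratio 1/5).
Greedy total operating cost: 3 + 5 + 5 = 13.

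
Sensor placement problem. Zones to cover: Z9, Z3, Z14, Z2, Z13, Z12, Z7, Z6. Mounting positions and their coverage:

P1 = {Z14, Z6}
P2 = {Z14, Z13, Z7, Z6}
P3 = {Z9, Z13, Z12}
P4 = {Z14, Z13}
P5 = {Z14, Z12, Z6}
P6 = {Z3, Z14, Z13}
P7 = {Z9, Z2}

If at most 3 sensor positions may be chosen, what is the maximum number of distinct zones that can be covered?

Choosing P2, P3, P6 covers {Z9, Z3, Z14, Z13, Z12, Z7, Z6} — 7 zones.
No choice of 3 sensor positions does better; here Z2 is left uncovered.

7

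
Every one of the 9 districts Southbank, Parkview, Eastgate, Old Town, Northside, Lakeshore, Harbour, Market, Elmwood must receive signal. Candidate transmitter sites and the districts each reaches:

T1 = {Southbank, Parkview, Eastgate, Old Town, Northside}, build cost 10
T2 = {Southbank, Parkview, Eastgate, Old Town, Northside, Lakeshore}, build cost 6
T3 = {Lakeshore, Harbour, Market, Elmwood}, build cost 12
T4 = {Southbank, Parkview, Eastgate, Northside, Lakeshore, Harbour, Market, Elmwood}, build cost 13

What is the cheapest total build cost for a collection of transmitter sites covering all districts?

18

T2, T3 cover every district at build cost 6 + 12 = 18.
Any cover uses at least 2 transmitter sites; among all covering selections none totals below 18.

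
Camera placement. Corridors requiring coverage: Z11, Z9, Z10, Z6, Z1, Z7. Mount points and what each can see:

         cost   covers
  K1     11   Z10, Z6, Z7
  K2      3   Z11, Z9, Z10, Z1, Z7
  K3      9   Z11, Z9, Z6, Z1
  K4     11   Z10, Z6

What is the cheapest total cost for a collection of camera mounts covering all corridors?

12

K2, K3 cover every corridor at cost 3 + 9 = 12.
Any cover uses at least 2 camera mounts; among all covering selections none totals below 12.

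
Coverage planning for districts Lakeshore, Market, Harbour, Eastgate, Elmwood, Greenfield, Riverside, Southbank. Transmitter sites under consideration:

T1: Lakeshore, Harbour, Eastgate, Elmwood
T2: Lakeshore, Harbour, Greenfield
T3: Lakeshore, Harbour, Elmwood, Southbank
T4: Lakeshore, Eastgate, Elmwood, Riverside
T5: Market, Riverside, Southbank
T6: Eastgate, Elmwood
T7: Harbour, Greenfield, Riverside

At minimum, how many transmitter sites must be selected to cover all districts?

T1, T2, T5 together cover {Lakeshore, Market, Harbour, Eastgate, Elmwood, Greenfield, Riverside, Southbank} — every district.
No 2 of the 7 transmitter sites cover everything (all 21 pairs fall short), so 3 is minimum.

3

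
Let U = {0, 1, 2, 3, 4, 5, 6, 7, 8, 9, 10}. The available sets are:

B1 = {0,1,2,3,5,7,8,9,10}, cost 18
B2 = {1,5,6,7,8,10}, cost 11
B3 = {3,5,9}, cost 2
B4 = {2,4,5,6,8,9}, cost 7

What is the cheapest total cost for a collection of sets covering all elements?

25

B1, B4 cover every element at cost 18 + 7 = 25.
Any cover uses at least 2 sets; among all covering selections none totals below 25.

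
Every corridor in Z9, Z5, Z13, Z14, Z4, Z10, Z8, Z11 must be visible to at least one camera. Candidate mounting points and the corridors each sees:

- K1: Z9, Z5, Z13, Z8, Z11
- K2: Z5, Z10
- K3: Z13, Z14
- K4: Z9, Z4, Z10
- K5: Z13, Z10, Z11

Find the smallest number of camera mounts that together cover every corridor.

K1, K3, K4 together cover {Z9, Z5, Z13, Z14, Z4, Z10, Z8, Z11} — every corridor.
No 2 of the 5 camera mounts cover everything (all 10 pairs fall short), so 3 is minimum.

3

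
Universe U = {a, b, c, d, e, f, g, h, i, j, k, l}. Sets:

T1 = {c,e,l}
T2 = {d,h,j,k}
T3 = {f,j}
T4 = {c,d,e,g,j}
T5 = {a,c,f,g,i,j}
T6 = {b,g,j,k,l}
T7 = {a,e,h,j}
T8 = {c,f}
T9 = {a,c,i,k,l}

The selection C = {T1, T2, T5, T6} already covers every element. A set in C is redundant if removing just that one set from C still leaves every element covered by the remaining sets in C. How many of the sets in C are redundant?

0

Drop T1: e uncovered — not redundant.
Drop T2: d, h uncovered — not redundant.
Drop T5: a, f, i uncovered — not redundant.
Drop T6: b uncovered — not redundant.
None of the sets in C is redundant.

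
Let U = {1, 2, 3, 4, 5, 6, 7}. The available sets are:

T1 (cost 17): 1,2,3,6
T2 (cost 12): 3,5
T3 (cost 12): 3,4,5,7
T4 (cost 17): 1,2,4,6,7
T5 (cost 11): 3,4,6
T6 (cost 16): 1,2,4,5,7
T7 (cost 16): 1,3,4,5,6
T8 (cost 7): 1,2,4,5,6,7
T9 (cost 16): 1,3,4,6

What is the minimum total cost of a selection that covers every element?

T5, T8 cover every element at cost 11 + 7 = 18.
Any cover uses at least 2 sets; among all covering selections none totals below 18.

18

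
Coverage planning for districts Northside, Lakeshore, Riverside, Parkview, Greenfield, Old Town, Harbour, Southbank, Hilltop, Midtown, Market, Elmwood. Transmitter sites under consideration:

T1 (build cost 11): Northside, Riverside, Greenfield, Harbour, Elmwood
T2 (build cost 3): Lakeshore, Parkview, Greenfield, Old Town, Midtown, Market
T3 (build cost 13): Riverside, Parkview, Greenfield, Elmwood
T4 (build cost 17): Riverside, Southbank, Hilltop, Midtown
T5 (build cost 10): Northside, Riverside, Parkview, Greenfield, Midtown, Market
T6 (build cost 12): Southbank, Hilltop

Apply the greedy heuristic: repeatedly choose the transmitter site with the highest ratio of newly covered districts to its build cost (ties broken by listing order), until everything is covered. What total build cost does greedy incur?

Pick 1: T2 adds 6 new (Lakeshore, Parkview, Greenfield, Old Town, Midtown, Market) at build cost 3 (ratio 6/3).
Pick 2: T1 adds 4 new (Northside, Riverside, Harbour, Elmwood) at build cost 11 (ratio 4/11).
Pick 3: T6 adds 2 new (Southbank, Hilltop) at build cost 12 (ratio 2/12).
Greedy total build cost: 3 + 11 + 12 = 26.

26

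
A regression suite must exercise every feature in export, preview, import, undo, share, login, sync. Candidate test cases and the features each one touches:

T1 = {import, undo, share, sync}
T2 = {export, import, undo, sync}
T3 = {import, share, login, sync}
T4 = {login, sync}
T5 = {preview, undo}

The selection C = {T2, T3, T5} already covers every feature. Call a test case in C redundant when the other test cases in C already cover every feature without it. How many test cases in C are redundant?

0

Drop T2: export uncovered — not redundant.
Drop T3: share, login uncovered — not redundant.
Drop T5: preview uncovered — not redundant.
None of the test cases in C is redundant.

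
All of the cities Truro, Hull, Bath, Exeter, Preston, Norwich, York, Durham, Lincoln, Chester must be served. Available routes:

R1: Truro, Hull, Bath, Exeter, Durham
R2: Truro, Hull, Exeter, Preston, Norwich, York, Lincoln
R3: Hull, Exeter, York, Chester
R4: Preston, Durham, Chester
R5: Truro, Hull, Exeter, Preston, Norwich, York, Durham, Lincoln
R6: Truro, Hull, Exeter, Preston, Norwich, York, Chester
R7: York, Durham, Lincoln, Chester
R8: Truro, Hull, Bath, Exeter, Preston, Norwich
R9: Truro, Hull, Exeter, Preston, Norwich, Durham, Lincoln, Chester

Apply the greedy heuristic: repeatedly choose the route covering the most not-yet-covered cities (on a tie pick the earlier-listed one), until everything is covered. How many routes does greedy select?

3

Pick 1: R5 covers 8 new cities (Truro, Hull, Exeter, Preston, Norwich, York, Durham, Lincoln).
Pick 2: R1 covers 1 new cities (Bath).
Pick 3: R3 covers 1 new cities (Chester).
Greedy uses 3 routes. (The true minimum is 2.)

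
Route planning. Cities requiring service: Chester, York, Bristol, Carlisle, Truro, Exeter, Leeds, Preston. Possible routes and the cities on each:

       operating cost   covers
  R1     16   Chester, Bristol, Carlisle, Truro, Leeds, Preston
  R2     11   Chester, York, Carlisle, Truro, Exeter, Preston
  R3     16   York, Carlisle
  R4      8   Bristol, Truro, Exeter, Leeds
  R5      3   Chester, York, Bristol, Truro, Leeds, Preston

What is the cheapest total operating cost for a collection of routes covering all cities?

14

R2, R5 cover every city at operating cost 11 + 3 = 14.
Any cover uses at least 2 routes; among all covering selections none totals below 14.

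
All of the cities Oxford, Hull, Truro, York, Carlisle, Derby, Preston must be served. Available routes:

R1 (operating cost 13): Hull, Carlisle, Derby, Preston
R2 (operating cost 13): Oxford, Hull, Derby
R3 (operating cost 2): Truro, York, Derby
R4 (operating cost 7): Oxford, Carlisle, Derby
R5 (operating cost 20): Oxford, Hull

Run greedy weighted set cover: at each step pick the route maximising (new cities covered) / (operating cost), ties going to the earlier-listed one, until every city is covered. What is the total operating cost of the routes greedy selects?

22

Pick 1: R3 adds 3 new (Truro, York, Derby) at operating cost 2 (ratio 3/2).
Pick 2: R4 adds 2 new (Oxford, Carlisle) at operating cost 7 (ratio 2/7).
Pick 3: R1 adds 2 new (Hull, Preston) at operating cost 13 (ratio 2/13).
Greedy total operating cost: 2 + 7 + 13 = 22.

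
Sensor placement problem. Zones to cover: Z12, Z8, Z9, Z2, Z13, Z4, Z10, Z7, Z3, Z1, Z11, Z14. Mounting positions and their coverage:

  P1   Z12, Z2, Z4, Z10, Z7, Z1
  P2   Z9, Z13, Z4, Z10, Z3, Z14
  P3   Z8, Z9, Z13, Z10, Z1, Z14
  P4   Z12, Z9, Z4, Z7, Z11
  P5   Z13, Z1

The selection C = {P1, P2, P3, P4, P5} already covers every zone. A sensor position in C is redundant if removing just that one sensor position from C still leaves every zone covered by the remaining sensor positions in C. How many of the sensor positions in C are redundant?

Drop P1: Z2 uncovered — not redundant.
Drop P2: Z3 uncovered — not redundant.
Drop P3: Z8 uncovered — not redundant.
Drop P4: Z11 uncovered — not redundant.
Drop P5: the rest still cover every zone — redundant.
1 redundant: P5.

1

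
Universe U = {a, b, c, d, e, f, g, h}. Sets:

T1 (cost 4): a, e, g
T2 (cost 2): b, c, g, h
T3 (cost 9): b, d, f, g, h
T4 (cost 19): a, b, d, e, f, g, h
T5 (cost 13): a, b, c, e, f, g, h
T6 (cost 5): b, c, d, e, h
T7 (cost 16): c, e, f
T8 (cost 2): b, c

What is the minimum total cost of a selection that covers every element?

15

T1, T2, T3 cover every element at cost 4 + 2 + 9 = 15.
Any cover uses at least 2 sets; among all covering selections none totals below 15.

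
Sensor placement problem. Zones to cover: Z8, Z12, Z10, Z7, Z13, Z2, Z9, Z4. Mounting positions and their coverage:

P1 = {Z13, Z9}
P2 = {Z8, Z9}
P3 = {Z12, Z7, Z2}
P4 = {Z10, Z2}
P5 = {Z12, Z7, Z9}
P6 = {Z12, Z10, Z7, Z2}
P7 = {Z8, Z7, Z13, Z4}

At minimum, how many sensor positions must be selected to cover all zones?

3

P1, P6, P7 together cover {Z8, Z12, Z10, Z7, Z13, Z2, Z9, Z4} — every zone.
No 2 of the 7 sensor positions cover everything (all 21 pairs fall short), so 3 is minimum.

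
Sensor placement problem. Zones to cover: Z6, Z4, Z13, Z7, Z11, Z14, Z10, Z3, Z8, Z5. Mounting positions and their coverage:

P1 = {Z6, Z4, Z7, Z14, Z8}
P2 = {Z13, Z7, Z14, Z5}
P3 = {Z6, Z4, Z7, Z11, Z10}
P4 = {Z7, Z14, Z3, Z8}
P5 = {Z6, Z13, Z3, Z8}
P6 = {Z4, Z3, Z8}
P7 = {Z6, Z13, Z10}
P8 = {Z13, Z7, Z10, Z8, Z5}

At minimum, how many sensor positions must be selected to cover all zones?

P2, P3, P4 together cover {Z6, Z4, Z13, Z7, Z11, Z14, Z10, Z3, Z8, Z5} — every zone.
No 2 of the 8 sensor positions cover everything (all 28 pairs fall short), so 3 is minimum.

3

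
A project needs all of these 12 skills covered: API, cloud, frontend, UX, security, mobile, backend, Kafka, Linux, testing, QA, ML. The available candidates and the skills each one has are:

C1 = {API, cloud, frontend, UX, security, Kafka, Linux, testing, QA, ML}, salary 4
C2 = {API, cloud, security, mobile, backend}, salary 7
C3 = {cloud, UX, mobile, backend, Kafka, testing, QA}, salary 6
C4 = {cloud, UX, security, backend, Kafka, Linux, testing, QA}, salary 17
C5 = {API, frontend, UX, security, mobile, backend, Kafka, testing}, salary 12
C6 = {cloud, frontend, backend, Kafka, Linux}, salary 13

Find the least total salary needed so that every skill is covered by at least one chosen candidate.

10

C1, C3 cover every skill at salary 4 + 6 = 10.
Any cover uses at least 2 candidates; among all covering selections none totals below 10.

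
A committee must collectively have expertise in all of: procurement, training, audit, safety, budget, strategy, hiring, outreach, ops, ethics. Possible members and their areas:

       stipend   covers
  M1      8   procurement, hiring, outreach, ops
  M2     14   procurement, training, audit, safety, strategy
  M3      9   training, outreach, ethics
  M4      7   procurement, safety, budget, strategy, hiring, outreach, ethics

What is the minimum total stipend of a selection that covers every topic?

M1, M2, M4 cover every topic at stipend 8 + 14 + 7 = 29.
Any cover uses at least 3 members; among all covering selections none totals below 29.

29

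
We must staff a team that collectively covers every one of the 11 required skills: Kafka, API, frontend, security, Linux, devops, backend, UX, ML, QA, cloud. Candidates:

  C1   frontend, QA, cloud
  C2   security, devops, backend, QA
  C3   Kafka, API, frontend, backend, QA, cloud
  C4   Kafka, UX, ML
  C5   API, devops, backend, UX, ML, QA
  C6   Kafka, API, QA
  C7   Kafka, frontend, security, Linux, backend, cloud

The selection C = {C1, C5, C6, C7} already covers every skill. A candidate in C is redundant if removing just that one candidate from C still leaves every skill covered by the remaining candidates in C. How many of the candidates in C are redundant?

2

Drop C1: the rest still cover every skill — redundant.
Drop C5: devops, UX, ML uncovered — not redundant.
Drop C6: the rest still cover every skill — redundant.
Drop C7: security, Linux uncovered — not redundant.
2 redundant: C1, C6.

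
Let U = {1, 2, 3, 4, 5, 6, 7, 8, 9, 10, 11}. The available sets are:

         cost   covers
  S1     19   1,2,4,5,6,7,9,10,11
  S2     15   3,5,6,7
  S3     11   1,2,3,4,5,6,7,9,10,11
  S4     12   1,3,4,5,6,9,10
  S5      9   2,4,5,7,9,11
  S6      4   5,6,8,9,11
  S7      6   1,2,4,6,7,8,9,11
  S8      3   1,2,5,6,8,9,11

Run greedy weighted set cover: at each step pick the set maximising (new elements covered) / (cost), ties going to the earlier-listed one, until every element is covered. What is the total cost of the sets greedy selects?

Pick 1: S8 adds 7 new (1, 2, 5, 6, 8, 9, 11) at cost 3 (ratio 7/3).
Pick 2: S3 adds 4 new (3, 4, 7, 10) at cost 11 (ratio 4/11).
Greedy total cost: 3 + 11 = 14.

14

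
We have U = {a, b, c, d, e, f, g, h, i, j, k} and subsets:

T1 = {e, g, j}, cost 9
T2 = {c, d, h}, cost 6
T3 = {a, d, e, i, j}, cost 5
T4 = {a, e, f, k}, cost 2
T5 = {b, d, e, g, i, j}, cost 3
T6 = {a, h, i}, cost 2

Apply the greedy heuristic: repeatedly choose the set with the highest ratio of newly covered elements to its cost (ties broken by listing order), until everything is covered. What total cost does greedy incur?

Pick 1: T4 adds 4 new (a, e, f, k) at cost 2 (ratio 4/2).
Pick 2: T5 adds 5 new (b, d, g, i, j) at cost 3 (ratio 5/3).
Pick 3: T6 adds 1 new (h) at cost 2 (ratio 1/2).
Pick 4: T2 adds 1 new (c) at cost 6 (ratio 1/6).
Greedy total cost: 2 + 3 + 2 + 6 = 13. (The true optimum is 11, so greedy overshoots here.)

13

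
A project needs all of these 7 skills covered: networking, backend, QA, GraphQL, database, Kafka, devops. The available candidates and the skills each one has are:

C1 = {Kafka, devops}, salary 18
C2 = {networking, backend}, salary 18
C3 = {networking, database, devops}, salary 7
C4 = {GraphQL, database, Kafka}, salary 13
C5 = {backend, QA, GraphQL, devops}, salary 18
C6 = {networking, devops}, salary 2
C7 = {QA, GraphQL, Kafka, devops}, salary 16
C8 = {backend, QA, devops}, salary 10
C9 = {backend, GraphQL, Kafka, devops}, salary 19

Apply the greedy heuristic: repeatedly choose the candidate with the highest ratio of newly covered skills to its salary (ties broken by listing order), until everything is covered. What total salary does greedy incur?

25

Pick 1: C6 adds 2 new (networking, devops) at salary 2 (ratio 2/2).
Pick 2: C4 adds 3 new (GraphQL, database, Kafka) at salary 13 (ratio 3/13).
Pick 3: C8 adds 2 new (backend, QA) at salary 10 (ratio 2/10).
Greedy total salary: 2 + 13 + 10 = 25.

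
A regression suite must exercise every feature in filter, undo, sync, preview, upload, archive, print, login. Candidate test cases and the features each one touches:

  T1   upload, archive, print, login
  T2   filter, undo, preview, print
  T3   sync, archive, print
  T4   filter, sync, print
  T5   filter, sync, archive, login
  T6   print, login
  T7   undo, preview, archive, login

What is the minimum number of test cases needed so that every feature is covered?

T1, T2, T3 together cover {filter, undo, sync, preview, upload, archive, print, login} — every feature.
No 2 of the 7 test cases cover everything (all 21 pairs fall short), so 3 is minimum.

3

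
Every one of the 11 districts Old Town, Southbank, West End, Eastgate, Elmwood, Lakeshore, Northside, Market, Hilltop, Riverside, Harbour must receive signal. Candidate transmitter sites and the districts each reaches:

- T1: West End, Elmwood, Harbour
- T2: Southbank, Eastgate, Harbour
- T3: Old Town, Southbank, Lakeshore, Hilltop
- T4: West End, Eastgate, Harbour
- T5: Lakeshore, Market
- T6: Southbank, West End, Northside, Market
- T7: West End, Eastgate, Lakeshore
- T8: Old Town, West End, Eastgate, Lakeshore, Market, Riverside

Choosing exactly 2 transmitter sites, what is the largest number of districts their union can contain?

8

Choosing T1, T8 covers {Old Town, West End, Eastgate, Elmwood, Lakeshore, Market, Riverside, Harbour} — 8 districts.
No choice of 2 transmitter sites does better; here Southbank, Northside, Hilltop are left uncovered.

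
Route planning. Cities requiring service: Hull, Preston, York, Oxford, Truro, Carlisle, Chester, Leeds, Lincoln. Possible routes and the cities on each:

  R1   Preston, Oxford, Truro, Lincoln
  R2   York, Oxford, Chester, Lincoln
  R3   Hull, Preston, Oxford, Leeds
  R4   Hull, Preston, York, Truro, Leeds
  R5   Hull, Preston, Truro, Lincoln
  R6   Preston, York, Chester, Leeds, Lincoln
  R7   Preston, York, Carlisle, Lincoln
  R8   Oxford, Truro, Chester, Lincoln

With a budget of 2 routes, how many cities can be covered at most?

Choosing R2, R4 covers {Hull, Preston, York, Oxford, Truro, Chester, Leeds, Lincoln} — 8 cities.
No choice of 2 routes does better; here Carlisle is left uncovered.

8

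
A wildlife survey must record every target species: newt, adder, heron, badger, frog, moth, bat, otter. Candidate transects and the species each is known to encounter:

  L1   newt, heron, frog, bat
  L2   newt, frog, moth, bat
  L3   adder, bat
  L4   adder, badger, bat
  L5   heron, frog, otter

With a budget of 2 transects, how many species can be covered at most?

6

Choosing L1, L4 covers {newt, adder, heron, badger, frog, bat} — 6 species.
No choice of 2 transects does better; here moth, otter are left uncovered.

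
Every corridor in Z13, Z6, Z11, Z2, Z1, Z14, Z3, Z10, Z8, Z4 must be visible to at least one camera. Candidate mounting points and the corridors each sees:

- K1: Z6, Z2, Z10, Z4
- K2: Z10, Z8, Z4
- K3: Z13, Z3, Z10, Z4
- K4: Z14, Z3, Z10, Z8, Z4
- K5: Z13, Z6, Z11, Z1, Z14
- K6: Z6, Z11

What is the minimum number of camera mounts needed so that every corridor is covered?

K1, K4, K5 together cover {Z13, Z6, Z11, Z2, Z1, Z14, Z3, Z10, Z8, Z4} — every corridor.
No 2 of the 6 camera mounts cover everything (all 15 pairs fall short), so 3 is minimum.

3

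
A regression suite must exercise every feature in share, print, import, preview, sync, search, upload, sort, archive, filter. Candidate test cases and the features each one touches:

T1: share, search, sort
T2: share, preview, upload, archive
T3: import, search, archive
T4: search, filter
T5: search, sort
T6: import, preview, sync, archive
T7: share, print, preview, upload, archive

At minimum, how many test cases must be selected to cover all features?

4

T1, T4, T6, T7 together cover {share, print, import, preview, sync, search, upload, sort, archive, filter} — every feature.
No 3 of the 7 test cases cover everything (all 35 triples fall short), so 4 is minimum.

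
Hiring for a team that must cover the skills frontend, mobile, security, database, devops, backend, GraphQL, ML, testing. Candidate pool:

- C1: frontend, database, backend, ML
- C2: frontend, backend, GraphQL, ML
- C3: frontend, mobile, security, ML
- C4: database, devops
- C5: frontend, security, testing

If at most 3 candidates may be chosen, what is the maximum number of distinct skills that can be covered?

8

Choosing C2, C3, C4 covers {frontend, mobile, security, database, devops, backend, GraphQL, ML} — 8 skills.
No choice of 3 candidates does better; here testing is left uncovered.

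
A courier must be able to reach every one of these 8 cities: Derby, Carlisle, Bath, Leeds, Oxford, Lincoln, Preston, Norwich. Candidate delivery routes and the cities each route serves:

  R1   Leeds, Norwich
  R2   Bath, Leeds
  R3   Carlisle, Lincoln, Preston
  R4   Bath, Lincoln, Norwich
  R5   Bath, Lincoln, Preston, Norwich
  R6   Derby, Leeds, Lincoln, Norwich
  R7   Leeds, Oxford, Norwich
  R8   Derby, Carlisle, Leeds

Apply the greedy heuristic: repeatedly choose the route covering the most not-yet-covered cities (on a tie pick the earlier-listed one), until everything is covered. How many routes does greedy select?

Pick 1: R5 covers 4 new cities (Bath, Lincoln, Preston, Norwich).
Pick 2: R8 covers 3 new cities (Derby, Carlisle, Leeds).
Pick 3: R7 covers 1 new cities (Oxford).
Greedy uses 3 routes.

3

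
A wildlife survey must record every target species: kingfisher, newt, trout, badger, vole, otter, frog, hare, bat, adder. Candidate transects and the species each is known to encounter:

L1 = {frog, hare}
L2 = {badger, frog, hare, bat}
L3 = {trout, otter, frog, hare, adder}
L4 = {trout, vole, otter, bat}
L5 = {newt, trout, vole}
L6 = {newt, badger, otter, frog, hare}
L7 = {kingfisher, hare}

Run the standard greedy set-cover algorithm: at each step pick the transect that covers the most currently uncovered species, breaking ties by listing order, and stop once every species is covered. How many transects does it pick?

4

Pick 1: L3 covers 5 new species (trout, otter, frog, hare, adder).
Pick 2: L2 covers 2 new species (badger, bat).
Pick 3: L5 covers 2 new species (newt, vole).
Pick 4: L7 covers 1 new species (kingfisher).
Greedy uses 4 transects.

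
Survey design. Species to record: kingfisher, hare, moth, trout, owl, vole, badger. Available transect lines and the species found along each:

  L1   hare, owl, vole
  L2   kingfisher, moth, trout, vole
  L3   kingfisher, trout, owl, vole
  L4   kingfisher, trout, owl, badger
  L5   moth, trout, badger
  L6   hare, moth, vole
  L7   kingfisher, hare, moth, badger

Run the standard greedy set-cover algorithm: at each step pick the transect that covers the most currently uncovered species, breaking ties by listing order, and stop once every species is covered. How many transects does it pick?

3

Pick 1: L2 covers 4 new species (kingfisher, moth, trout, vole).
Pick 2: L1 covers 2 new species (hare, owl).
Pick 3: L4 covers 1 new species (badger).
Greedy uses 3 transects. (The true minimum is 2.)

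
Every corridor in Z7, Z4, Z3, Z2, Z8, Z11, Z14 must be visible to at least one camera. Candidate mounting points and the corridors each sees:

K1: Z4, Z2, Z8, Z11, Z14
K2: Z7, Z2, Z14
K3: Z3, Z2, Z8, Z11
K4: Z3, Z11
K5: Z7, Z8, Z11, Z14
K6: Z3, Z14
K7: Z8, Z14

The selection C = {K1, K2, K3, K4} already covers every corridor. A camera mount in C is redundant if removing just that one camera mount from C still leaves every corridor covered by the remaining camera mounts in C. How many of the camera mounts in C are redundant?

Drop K1: Z4 uncovered — not redundant.
Drop K2: Z7 uncovered — not redundant.
Drop K3: the rest still cover every corridor — redundant.
Drop K4: the rest still cover every corridor — redundant.
2 redundant: K3, K4.

2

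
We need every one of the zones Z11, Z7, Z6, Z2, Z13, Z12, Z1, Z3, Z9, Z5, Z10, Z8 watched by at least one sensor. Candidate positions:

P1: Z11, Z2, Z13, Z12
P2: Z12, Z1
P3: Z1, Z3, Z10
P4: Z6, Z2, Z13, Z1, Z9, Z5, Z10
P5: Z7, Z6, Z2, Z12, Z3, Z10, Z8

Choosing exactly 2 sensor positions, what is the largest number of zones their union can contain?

11

Choosing P4, P5 covers {Z7, Z6, Z2, Z13, Z12, Z1, Z3, Z9, Z5, Z10, Z8} — 11 zones.
No choice of 2 sensor positions does better; here Z11 is left uncovered.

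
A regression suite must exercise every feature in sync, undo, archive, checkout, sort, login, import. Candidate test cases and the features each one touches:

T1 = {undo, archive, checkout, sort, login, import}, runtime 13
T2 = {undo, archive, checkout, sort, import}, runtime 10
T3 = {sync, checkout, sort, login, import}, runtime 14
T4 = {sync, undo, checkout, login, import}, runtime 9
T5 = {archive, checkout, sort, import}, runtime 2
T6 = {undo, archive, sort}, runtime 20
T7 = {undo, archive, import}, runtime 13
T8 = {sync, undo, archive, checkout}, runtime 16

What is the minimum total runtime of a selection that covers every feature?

T4, T5 cover every feature at runtime 9 + 2 = 11.
Any cover uses at least 2 test cases; among all covering selections none totals below 11.

11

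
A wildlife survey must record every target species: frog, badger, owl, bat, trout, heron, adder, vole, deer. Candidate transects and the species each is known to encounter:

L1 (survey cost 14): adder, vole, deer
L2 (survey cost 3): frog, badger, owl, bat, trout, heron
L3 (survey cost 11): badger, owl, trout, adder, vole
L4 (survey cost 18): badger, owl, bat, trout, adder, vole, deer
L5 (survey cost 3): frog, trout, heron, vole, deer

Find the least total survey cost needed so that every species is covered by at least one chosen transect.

17

L1, L2 cover every species at survey cost 14 + 3 = 17.
Any cover uses at least 2 transects; among all covering selections none totals below 17.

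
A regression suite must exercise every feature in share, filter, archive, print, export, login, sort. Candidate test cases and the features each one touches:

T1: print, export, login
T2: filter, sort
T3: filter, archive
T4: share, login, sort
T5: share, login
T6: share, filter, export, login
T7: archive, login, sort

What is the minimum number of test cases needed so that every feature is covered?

3

T1, T3, T4 together cover {share, filter, archive, print, export, login, sort} — every feature.
No 2 of the 7 test cases cover everything (all 21 pairs fall short), so 3 is minimum.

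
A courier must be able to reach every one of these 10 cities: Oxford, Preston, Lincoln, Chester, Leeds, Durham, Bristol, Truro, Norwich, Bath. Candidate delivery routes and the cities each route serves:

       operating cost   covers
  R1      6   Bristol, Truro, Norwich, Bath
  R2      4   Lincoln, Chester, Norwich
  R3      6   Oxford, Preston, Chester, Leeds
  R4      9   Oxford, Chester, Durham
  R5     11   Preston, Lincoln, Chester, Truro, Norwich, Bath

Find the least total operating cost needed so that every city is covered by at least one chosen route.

R1, R2, R3, R4 cover every city at operating cost 6 + 4 + 6 + 9 = 25.
Any cover uses at least 4 routes; among all covering selections none totals below 25.

25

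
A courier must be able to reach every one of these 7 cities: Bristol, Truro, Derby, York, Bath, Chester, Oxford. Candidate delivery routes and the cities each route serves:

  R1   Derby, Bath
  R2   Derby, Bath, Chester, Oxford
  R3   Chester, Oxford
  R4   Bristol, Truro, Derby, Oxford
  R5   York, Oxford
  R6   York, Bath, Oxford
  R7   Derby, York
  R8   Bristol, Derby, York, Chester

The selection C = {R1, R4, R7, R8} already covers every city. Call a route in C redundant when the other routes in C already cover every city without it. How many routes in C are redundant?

1

Drop R1: Bath uncovered — not redundant.
Drop R4: Truro, Oxford uncovered — not redundant.
Drop R7: the rest still cover every city — redundant.
Drop R8: Chester uncovered — not redundant.
1 redundant: R7.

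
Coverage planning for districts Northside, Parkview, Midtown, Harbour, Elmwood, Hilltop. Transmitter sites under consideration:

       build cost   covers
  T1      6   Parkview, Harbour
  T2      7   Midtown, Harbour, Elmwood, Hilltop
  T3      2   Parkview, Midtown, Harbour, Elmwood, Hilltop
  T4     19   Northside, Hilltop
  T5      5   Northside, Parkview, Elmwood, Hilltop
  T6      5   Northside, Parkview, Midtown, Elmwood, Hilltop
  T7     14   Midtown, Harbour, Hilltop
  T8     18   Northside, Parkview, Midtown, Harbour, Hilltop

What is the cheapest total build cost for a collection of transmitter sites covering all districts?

7

T3, T5 cover every district at build cost 2 + 5 = 7.
Any cover uses at least 2 transmitter sites; among all covering selections none totals below 7.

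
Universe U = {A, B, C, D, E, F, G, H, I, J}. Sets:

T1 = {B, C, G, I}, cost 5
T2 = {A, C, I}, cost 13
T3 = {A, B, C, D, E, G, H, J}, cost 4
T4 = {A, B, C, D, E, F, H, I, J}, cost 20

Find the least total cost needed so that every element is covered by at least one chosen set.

24

T3, T4 cover every element at cost 4 + 20 = 24.
Any cover uses at least 2 sets; among all covering selections none totals below 24.
Greedy by coverage-per-cost would pick T3, T1, T4 for 29 — worse than the optimum 24.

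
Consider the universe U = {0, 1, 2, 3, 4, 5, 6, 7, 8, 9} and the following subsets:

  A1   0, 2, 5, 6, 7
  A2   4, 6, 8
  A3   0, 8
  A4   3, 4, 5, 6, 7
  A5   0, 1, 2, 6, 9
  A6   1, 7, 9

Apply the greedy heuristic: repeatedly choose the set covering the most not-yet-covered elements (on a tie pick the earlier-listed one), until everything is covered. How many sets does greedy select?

4

Pick 1: A1 covers 5 new elements (0, 2, 5, 6, 7).
Pick 2: A2 covers 2 new elements (4, 8).
Pick 3: A5 covers 2 new elements (1, 9).
Pick 4: A4 covers 1 new elements (3).
Greedy uses 4 sets. (The true minimum is 3.)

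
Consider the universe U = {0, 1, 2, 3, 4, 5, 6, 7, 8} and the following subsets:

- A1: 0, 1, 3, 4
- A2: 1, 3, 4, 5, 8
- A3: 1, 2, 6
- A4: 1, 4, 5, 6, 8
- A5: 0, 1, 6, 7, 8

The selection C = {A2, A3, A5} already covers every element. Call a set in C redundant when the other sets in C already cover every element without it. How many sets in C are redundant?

Drop A2: 3, 4, 5 uncovered — not redundant.
Drop A3: 2 uncovered — not redundant.
Drop A5: 0, 7 uncovered — not redundant.
None of the sets in C is redundant.

0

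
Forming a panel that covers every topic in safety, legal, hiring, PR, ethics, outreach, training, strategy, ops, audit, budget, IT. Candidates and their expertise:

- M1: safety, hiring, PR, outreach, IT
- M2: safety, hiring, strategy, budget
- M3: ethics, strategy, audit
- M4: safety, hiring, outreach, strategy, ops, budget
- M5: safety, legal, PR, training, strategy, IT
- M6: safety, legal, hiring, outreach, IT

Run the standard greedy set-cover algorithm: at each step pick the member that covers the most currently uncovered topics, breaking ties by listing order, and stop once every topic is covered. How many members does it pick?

Pick 1: M4 covers 6 new topics (safety, hiring, outreach, strategy, ops, budget).
Pick 2: M5 covers 4 new topics (legal, PR, training, IT).
Pick 3: M3 covers 2 new topics (ethics, audit).
Greedy uses 3 members.

3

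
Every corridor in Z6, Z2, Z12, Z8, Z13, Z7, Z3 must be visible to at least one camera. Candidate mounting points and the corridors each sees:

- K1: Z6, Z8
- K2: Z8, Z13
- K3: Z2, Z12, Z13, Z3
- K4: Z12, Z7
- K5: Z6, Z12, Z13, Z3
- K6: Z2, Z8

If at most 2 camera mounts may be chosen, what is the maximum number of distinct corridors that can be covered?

6

Choosing K1, K3 covers {Z6, Z2, Z12, Z8, Z13, Z3} — 6 corridors.
No choice of 2 camera mounts does better; here Z7 is left uncovered.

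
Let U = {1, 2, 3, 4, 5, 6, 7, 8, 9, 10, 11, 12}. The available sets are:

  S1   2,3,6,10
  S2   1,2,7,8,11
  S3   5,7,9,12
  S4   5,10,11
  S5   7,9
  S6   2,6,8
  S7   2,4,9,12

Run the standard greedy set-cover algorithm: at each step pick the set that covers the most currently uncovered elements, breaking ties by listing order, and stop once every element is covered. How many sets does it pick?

4

Pick 1: S2 covers 5 new elements (1, 2, 7, 8, 11).
Pick 2: S1 covers 3 new elements (3, 6, 10).
Pick 3: S3 covers 3 new elements (5, 9, 12).
Pick 4: S7 covers 1 new elements (4).
Greedy uses 4 sets.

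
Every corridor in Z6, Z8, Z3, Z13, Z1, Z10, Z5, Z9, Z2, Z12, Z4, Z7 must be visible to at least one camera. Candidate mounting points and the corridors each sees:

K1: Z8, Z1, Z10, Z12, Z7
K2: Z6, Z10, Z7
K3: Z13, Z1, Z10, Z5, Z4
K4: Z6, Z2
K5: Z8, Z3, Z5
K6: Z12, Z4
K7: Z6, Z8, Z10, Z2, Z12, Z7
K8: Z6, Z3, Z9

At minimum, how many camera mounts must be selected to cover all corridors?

3

K3, K7, K8 together cover {Z6, Z8, Z3, Z13, Z1, Z10, Z5, Z9, Z2, Z12, Z4, Z7} — every corridor.
No 2 of the 8 camera mounts cover everything (all 28 pairs fall short), so 3 is minimum.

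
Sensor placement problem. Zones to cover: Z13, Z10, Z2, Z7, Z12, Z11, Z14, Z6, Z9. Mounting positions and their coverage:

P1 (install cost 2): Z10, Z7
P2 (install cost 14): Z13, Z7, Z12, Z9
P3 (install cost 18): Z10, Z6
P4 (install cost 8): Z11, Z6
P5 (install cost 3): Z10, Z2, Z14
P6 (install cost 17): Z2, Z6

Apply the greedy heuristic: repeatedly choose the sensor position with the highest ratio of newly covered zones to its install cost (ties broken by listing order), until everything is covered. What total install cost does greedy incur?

Pick 1: P1 adds 2 new (Z10, Z7) at install cost 2 (ratio 2/2).
Pick 2: P5 adds 2 new (Z2, Z14) at install cost 3 (ratio 2/3).
Pick 3: P4 adds 2 new (Z11, Z6) at install cost 8 (ratio 2/8).
Pick 4: P2 adds 3 new (Z13, Z12, Z9) at install cost 14 (ratio 3/14).
Greedy total install cost: 2 + 3 + 8 + 14 = 27. (The true optimum is 25, so greedy overshoots here.)

27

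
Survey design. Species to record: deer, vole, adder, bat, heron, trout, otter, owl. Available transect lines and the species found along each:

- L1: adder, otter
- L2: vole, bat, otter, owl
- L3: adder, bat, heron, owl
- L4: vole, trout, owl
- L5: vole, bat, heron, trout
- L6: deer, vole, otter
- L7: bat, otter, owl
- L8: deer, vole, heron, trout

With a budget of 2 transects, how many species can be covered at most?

7

Choosing L2, L8 covers {deer, vole, bat, heron, trout, otter, owl} — 7 species.
No choice of 2 transects does better; here adder is left uncovered.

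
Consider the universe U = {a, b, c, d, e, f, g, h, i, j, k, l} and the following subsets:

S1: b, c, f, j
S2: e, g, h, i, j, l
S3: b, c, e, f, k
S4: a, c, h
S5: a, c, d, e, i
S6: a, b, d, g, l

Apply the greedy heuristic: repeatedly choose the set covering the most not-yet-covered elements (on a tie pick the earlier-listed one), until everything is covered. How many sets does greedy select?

Pick 1: S2 covers 6 new elements (e, g, h, i, j, l).
Pick 2: S3 covers 4 new elements (b, c, f, k).
Pick 3: S5 covers 2 new elements (a, d).
Greedy uses 3 sets.

3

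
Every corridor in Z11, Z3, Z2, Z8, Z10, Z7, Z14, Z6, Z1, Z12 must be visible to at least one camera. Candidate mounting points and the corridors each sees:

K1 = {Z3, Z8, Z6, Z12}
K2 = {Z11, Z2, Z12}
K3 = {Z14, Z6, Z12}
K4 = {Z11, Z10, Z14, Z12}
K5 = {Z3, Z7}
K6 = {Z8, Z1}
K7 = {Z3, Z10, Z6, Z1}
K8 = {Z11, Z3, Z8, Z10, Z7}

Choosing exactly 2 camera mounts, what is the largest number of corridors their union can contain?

Choosing K3, K8 covers {Z11, Z3, Z8, Z10, Z7, Z14, Z6, Z12} — 8 corridors.
No choice of 2 camera mounts does better; here Z2, Z1 are left uncovered.

8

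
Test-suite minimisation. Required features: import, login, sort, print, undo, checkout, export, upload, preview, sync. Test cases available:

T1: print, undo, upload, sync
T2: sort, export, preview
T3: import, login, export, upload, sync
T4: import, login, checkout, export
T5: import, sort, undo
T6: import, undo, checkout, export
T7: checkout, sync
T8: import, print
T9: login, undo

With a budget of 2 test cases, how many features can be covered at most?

Choosing T1, T4 covers {import, login, print, undo, checkout, export, upload, sync} — 8 features.
No choice of 2 test cases does better; here sort, preview are left uncovered.

8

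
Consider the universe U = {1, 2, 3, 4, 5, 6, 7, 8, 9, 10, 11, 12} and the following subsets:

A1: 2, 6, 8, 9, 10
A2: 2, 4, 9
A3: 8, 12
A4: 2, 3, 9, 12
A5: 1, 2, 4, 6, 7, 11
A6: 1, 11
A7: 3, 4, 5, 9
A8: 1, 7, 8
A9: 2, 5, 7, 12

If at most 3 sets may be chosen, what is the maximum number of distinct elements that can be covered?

11

Choosing A1, A4, A5 covers {1, 2, 3, 4, 6, 7, 8, 9, 10, 11, 12} — 11 elements.
No choice of 3 sets does better; here 5 is left uncovered.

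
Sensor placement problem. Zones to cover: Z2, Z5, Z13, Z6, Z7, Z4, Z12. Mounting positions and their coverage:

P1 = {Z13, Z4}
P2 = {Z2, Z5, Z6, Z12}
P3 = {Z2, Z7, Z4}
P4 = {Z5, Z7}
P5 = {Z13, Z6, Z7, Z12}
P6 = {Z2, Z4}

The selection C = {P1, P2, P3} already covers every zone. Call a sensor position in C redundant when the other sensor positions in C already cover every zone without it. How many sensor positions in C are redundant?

0

Drop P1: Z13 uncovered — not redundant.
Drop P2: Z5, Z6, Z12 uncovered — not redundant.
Drop P3: Z7 uncovered — not redundant.
None of the sensor positions in C is redundant.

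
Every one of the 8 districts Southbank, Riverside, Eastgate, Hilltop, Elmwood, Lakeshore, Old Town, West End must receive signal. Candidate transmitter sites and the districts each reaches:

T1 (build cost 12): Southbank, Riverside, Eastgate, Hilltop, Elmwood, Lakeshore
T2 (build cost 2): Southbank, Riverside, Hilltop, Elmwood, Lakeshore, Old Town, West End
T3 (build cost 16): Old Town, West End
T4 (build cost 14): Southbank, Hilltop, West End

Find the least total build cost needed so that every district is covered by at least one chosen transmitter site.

14

T1, T2 cover every district at build cost 12 + 2 = 14.
Any cover uses at least 2 transmitter sites; among all covering selections none totals below 14.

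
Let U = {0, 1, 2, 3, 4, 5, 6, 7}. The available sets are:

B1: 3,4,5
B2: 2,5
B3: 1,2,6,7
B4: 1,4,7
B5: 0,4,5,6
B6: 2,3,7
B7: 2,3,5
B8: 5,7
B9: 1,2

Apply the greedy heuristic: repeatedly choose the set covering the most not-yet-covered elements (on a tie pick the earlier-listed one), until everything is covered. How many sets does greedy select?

3

Pick 1: B3 covers 4 new elements (1, 2, 6, 7).
Pick 2: B1 covers 3 new elements (3, 4, 5).
Pick 3: B5 covers 1 new elements (0).
Greedy uses 3 sets.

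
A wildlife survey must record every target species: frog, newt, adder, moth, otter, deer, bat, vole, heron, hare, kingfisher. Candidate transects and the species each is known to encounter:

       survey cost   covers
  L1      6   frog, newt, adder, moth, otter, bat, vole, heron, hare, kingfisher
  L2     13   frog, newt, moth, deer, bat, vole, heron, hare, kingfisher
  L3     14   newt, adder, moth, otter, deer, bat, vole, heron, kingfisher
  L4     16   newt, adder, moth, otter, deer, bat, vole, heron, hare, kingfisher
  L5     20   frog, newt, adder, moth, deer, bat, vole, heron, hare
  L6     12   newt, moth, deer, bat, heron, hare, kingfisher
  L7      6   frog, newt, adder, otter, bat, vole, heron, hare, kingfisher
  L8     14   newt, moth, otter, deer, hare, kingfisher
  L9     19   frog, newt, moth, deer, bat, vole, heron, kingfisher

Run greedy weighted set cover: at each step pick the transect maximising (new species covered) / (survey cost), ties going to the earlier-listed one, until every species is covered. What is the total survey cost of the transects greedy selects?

18

Pick 1: L1 adds 10 new (frog, newt, adder, moth, otter, bat, vole, heron, hare, kingfisher) at survey cost 6 (ratio 10/6).
Pick 2: L6 adds 1 new (deer) at survey cost 12 (ratio 1/12).
Greedy total survey cost: 6 + 12 = 18.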